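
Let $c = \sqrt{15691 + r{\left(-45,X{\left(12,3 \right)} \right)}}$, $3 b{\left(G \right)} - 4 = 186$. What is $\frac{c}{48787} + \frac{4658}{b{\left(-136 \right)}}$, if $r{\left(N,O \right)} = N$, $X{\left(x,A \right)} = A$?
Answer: $\frac{6987}{95} + \frac{\sqrt{15646}}{48787} \approx 73.55$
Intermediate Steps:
$b{\left(G \right)} = \frac{190}{3}$ ($b{\left(G \right)} = \frac{4}{3} + \frac{1}{3} \cdot 186 = \frac{4}{3} + 62 = \frac{190}{3}$)
$c = \sqrt{15646}$ ($c = \sqrt{15691 - 45} = \sqrt{15646} \approx 125.08$)
$\frac{c}{48787} + \frac{4658}{b{\left(-136 \right)}} = \frac{\sqrt{15646}}{48787} + \frac{4658}{\frac{190}{3}} = \sqrt{15646} \cdot \frac{1}{48787} + 4658 \cdot \frac{3}{190} = \frac{\sqrt{15646}}{48787} + \frac{6987}{95} = \frac{6987}{95} + \frac{\sqrt{15646}}{48787}$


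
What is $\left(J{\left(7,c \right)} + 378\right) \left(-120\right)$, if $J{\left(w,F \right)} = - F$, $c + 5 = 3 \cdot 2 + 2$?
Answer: $-45000$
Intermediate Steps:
$c = 3$ ($c = -5 + \left(3 \cdot 2 + 2\right) = -5 + \left(6 + 2\right) = -5 + 8 = 3$)
$\left(J{\left(7,c \right)} + 378\right) \left(-120\right) = \left(\left(-1\right) 3 + 378\right) \left(-120\right) = \left(-3 + 378\right) \left(-120\right) = 375 \left(-120\right) = -45000$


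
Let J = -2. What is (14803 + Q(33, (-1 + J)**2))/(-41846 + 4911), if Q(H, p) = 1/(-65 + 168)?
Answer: -3674/9167 ≈ -0.40079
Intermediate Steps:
Q(H, p) = 1/103
(14803 + Q(33, (-1 + J)**2))/(-41846 + 4911) = (14803 + 1/103)/(-41846 + 4911) = (1524710/103)/(-36935) = (1524710/103)*(-1/36935) = -3674/9167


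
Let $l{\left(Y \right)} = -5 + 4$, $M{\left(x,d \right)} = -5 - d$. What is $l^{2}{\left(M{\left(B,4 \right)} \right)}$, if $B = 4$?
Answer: $1$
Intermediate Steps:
$l{\left(Y \right)} = -1$
$l^{2}{\left(M{\left(B,4 \right)} \right)} = \left(-1\right)^{2} = 1$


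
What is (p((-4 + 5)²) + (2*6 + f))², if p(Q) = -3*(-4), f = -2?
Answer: 484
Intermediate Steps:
p(Q) = 12
(p((-4 + 5)²) + (2*6 + f))² = (12 + (2*6 - 2))² = (12 + (12 - 2))² = (12 + 10)² = 22² = 484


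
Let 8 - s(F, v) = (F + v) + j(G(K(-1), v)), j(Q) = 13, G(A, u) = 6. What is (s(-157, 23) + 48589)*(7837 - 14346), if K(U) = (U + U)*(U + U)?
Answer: -317105462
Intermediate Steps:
K(U) = 4*U² (K(U) = (2*U)*(2*U) = 4*U²)
s(F, v) = -5 - F - v (s(F, v) = 8 - ((F + v) + 13) = 8 - (13 + F + v) = 8 + (-13 - F - v) = -5 - F - v)
(s(-157, 23) + 48589)*(7837 - 14346) = ((-5 - 1*(-157) - 1*23) + 48589)*(7837 - 14346) = ((-5 + 157 - 23) + 48589)*(-6509) = (129 + 48589)*(-6509) = 48718*(-6509) = -317105462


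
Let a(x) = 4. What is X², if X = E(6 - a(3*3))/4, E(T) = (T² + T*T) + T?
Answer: 25/4 ≈ 6.2500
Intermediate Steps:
E(T) = T + 2*T² (E(T) = (T² + T²) + T = 2*T² + T = T + 2*T²)
X = 5/2 (X = ((6 - 1*4)*(1 + 2*(6 - 1*4)))/4 = ((6 - 4)*(1 + 2*(6 - 4)))*(¼) = (2*(1 + 2*2))*(¼) = (2*(1 + 4))*(¼) = (2*5)*(¼) = 10*(¼) = 5/2 ≈ 2.5000)
X² = (5/2)² = 25/4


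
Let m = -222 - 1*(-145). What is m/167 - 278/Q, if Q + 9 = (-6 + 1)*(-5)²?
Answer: 18054/11189 ≈ 1.6135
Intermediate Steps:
m = -77 (m = -222 + 145 = -77)
Q = -134 (Q = -9 + (-6 + 1)*(-5)² = -9 - 5*25 = -9 - 125 = -134)
m/167 - 278/Q = -77/167 - 278/(-134) = -77*1/167 - 278*(-1/134) = -77/167 + 139/67 = 18054/11189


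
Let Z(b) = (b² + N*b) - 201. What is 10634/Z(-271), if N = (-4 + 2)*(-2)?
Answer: 5317/36078 ≈ 0.14738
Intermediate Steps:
N = 4 (N = -2*(-2) = 4)
Z(b) = -201 + b² + 4*b (Z(b) = (b² + 4*b) - 201 = -201 + b² + 4*b)
10634/Z(-271) = 10634/(-201 + (-271)² + 4*(-271)) = 10634/(-201 + 73441 - 1084) = 10634/72156 = 10634*(1/72156) = 5317/36078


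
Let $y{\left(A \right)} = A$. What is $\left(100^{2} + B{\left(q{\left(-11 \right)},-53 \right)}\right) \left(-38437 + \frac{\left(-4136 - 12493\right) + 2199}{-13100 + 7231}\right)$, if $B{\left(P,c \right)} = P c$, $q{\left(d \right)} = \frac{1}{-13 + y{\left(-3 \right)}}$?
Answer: $- \frac{36103527013119}{93904} \approx -3.8447 \cdot 10^{8}$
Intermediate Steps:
$q{\left(d \right)} = - \frac{1}{16}$ ($q{\left(d \right)} = \frac{1}{-13 - 3} = \frac{1}{-16} = - \frac{1}{16}$)
$\left(100^{2} + B{\left(q{\left(-11 \right)},-53 \right)}\right) \left(-38437 + \frac{\left(-4136 - 12493\right) + 2199}{-13100 + 7231}\right) = \left(100^{2} - - \frac{53}{16}\right) \left(-38437 + \frac{\left(-4136 - 12493\right) + 2199}{-13100 + 7231}\right) = \left(10000 + \frac{53}{16}\right) \left(-38437 + \frac{\left(-4136 - 12493\right) + 2199}{-5869}\right) = \frac{160053 \left(-38437 + \left(-16629 + 2199\right) \left(- \frac{1}{5869}\right)\right)}{16} = \frac{160053 \left(-38437 - - \frac{14430}{5869}\right)}{16} = \frac{160053 \left(-38437 + \frac{14430}{5869}\right)}{16} = \frac{160053}{16} \left(- \frac{225572323}{5869}\right) = - \frac{36103527013119}{93904}$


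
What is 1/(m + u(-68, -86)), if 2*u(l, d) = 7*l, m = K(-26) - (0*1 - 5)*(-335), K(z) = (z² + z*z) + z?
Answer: -1/587 ≈ -0.0017036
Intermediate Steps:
K(z) = z + 2*z² (K(z) = (z² + z²) + z = 2*z² + z = z + 2*z²)
m = -349 (m = -26*(1 + 2*(-26)) - (0*1 - 5)*(-335) = -26*(1 - 52) - (0 - 5)*(-335) = -26*(-51) - (-5)*(-335) = 1326 - 1*1675 = 1326 - 1675 = -349)
u(l, d) = 7*l/2 (u(l, d) = (7*l)/2 = 7*l/2)
1/(m + u(-68, -86)) = 1/(-349 + (7/2)*(-68)) = 1/(-349 - 238) = 1/(-587) = -1/587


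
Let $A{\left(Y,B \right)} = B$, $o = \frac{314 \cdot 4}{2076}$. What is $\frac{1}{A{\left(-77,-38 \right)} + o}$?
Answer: $- \frac{519}{19408} \approx -0.026742$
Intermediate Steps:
$o = \frac{314}{519}$ ($o = 1256 \cdot \frac{1}{2076} = \frac{314}{519} \approx 0.60501$)
$\frac{1}{A{\left(-77,-38 \right)} + o} = \frac{1}{-38 + \frac{314}{519}} = \frac{1}{- \frac{19408}{519}} = - \frac{519}{19408}$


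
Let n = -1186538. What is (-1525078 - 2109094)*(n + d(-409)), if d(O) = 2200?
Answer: 4304087998136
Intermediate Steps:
(-1525078 - 2109094)*(n + d(-409)) = (-1525078 - 2109094)*(-1186538 + 2200) = -3634172*(-1184338) = 4304087998136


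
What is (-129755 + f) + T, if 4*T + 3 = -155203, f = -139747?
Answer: -616607/2 ≈ -3.0830e+5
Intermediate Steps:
T = -77603/2 (T = -3/4 + (1/4)*(-155203) = -3/4 - 155203/4 = -77603/2 ≈ -38802.)
(-129755 + f) + T = (-129755 - 139747) - 77603/2 = -269502 - 77603/2 = -616607/2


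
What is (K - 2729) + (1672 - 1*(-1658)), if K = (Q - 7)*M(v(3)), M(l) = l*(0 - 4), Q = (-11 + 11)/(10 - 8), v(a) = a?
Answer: 685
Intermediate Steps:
Q = 0 (Q = 0/2 = 0*(½) = 0)
M(l) = -4*l (M(l) = l*(-4) = -4*l)
K = 84 (K = (0 - 7)*(-4*3) = -7*(-12) = 84)
(K - 2729) + (1672 - 1*(-1658)) = (84 - 2729) + (1672 - 1*(-1658)) = -2645 + (1672 + 1658) = -2645 + 3330 = 685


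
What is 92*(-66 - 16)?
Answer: -7544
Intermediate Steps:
92*(-66 - 16) = 92*(-82) = -7544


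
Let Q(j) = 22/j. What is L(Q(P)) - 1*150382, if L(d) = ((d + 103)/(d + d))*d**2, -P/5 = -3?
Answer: -33818713/225 ≈ -1.5031e+5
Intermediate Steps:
P = 15 (P = -5*(-3) = 15)
L(d) = d*(103 + d)/2 (L(d) = ((103 + d)/((2*d)))*d**2 = ((103 + d)*(1/(2*d)))*d**2 = ((103 + d)/(2*d))*d**2 = d*(103 + d)/2)
L(Q(P)) - 1*150382 = (22/15)*(103 + 22/15)/2 - 1*150382 = (22*(1/15))*(103 + 22*(1/15))/2 - 150382 = (1/2)*(22/15)*(103 + 22/15) - 150382 = (1/2)*(22/15)*(1567/15) - 150382 = 17237/225 - 150382 = -33818713/225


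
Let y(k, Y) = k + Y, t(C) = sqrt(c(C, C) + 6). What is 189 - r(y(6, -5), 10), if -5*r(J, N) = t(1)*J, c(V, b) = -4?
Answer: 189 + sqrt(2)/5 ≈ 189.28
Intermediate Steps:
t(C) = sqrt(2) (t(C) = sqrt(-4 + 6) = sqrt(2))
y(k, Y) = Y + k
r(J, N) = -J*sqrt(2)/5 (r(J, N) = -sqrt(2)*J/5 = -J*sqrt(2)/5)
189 - r(y(6, -5), 10) = 189 - (-1)*(-5 + 6)*sqrt(2)/5 = 189 - (-1)*sqrt(2)/5 = 189 + sqrt(2)/5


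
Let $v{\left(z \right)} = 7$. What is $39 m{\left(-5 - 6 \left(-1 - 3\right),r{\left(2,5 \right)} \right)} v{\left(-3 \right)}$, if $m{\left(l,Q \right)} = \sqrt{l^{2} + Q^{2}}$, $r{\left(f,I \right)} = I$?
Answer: $273 \sqrt{386} \approx 5363.6$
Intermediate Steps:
$m{\left(l,Q \right)} = \sqrt{Q^{2} + l^{2}}$
$39 m{\left(-5 - 6 \left(-1 - 3\right),r{\left(2,5 \right)} \right)} v{\left(-3 \right)} = 39 \sqrt{5^{2} + \left(-5 - 6 \left(-1 - 3\right)\right)^{2}} \cdot 7 = 39 \sqrt{25 + \left(-5 - 6 \left(-4\right)\right)^{2}} \cdot 7 = 39 \sqrt{25 + \left(-5 - -24\right)^{2}} \cdot 7 = 39 \sqrt{25 + \left(-5 + 24\right)^{2}} \cdot 7 = 39 \sqrt{25 + 19^{2}} \cdot 7 = 39 \sqrt{25 + 361} \cdot 7 = 39 \sqrt{386} \cdot 7 = 273 \sqrt{386}$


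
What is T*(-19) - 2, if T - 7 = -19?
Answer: 226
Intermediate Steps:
T = -12 (T = 7 - 19 = -12)
T*(-19) - 2 = -12*(-19) - 2 = 228 - 2 = 226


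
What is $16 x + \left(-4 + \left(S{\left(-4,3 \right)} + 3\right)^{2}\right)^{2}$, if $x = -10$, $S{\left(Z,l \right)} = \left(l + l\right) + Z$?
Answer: $281$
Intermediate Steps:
$S{\left(Z,l \right)} = Z + 2 l$ ($S{\left(Z,l \right)} = 2 l + Z = Z + 2 l$)
$16 x + \left(-4 + \left(S{\left(-4,3 \right)} + 3\right)^{2}\right)^{2} = 16 \left(-10\right) + \left(-4 + \left(\left(-4 + 2 \cdot 3\right) + 3\right)^{2}\right)^{2} = -160 + \left(-4 + \left(\left(-4 + 6\right) + 3\right)^{2}\right)^{2} = -160 + \left(-4 + \left(2 + 3\right)^{2}\right)^{2} = -160 + \left(-4 + 5^{2}\right)^{2} = -160 + \left(-4 + 25\right)^{2} = -160 + 21^{2} = -160 + 441 = 281$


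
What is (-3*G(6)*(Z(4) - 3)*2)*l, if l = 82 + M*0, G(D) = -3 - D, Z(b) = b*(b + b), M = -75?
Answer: 128412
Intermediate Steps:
Z(b) = 2*b² (Z(b) = b*(2*b) = 2*b²)
l = 82 (l = 82 - 75*0 = 82 + 0 = 82)
(-3*G(6)*(Z(4) - 3)*2)*l = (-3*(-3 - 1*6)*(2*4² - 3)*2)*82 = (-3*(-3 - 6)*(2*16 - 3)*2)*82 = (-(-27)*(32 - 3)*2)*82 = (-(-27)*29*2)*82 = (-3*(-261)*2)*82 = (783*2)*82 = 1566*82 = 128412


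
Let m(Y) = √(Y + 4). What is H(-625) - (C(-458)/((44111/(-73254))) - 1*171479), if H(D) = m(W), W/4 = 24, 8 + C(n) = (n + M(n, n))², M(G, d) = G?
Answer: 69028173471/44111 ≈ 1.5649e+6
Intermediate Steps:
C(n) = -8 + 4*n² (C(n) = -8 + (n + n)² = -8 + (2*n)² = -8 + 4*n²)
W = 96 (W = 4*24 = 96)
m(Y) = √(4 + Y)
H(D) = 10 (H(D) = √(4 + 96) = √100 = 10)
H(-625) - (C(-458)/((44111/(-73254))) - 1*171479) = 10 - ((-8 + 4*(-458)²)/((44111/(-73254))) - 1*171479) = 10 - ((-8 + 4*209764)/((44111*(-1/73254))) - 171479) = 10 - ((-8 + 839056)/(-44111/73254) - 171479) = 10 - (839048*(-73254/44111) - 171479) = 10 - (-61463622192/44111 - 171479) = 10 - 1*(-69027732361/44111) = 10 + 69027732361/44111 = 69028173471/44111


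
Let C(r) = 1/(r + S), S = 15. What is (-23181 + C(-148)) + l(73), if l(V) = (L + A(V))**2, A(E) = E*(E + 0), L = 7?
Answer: 3783812094/133 ≈ 2.8450e+7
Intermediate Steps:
A(E) = E**2 (A(E) = E*E = E**2)
C(r) = 1/(15 + r) (C(r) = 1/(r + 15) = 1/(15 + r))
l(V) = (7 + V**2)**2
(-23181 + C(-148)) + l(73) = (-23181 + 1/(15 - 148)) + (7 + 73**2)**2 = (-23181 + 1/(-133)) + (7 + 5329)**2 = (-23181 - 1/133) + 5336**2 = -3083074/133 + 28472896 = 3783812094/133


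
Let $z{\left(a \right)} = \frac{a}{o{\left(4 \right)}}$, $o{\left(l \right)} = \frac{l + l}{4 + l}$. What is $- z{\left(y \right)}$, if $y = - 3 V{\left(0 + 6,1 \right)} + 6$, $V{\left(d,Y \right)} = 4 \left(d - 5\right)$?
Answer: $6$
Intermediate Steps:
$V{\left(d,Y \right)} = -20 + 4 d$ ($V{\left(d,Y \right)} = 4 \left(-5 + d\right) = -20 + 4 d$)
$o{\left(l \right)} = \frac{2 l}{4 + l}$
$y = -6$ ($y = - 3 \left(-20 + 4 \left(0 + 6\right)\right) + 6 = - 3 \left(-20 + 4 \cdot 6\right) + 6 = - 3 \left(-20 + 24\right) + 6 = \left(-3\right) 4 + 6 = -12 + 6 = -6$)
$z{\left(a \right)} = a$ ($z{\left(a \right)} = \frac{a}{2 \cdot 4 \frac{1}{4 + 4}} = \frac{a}{2 \cdot 4 \cdot \frac{1}{8}} = \frac{a}{1} = a 1 = a$)
$- z{\left(y \right)} = \left(-1\right) \left(-6\right) = 6$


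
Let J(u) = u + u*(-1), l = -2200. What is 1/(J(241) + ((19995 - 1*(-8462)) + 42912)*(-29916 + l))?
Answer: -1/2292086804 ≈ -4.3628e-10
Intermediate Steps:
J(u) = 0 (J(u) = u - u = 0)
1/(J(241) + ((19995 - 1*(-8462)) + 42912)*(-29916 + l)) = 1/(0 + ((19995 - 1*(-8462)) + 42912)*(-29916 - 2200)) = 1/(0 + ((19995 + 8462) + 42912)*(-32116)) = 1/(0 + (28457 + 42912)*(-32116)) = 1/(0 + 71369*(-32116)) = 1/(0 - 2292086804) = 1/(-2292086804) = -1/2292086804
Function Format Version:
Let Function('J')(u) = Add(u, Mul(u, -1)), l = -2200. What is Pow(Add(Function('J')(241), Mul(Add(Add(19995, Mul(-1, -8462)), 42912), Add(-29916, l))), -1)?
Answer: Rational(-1, 2292086804) ≈ -4.3628e-10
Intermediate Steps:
Function('J')(u) = 0 (Function('J')(u) = Add(u, Mul(-1, u)) = 0)
Pow(Add(Function('J')(241), Mul(Add(Add(19995, Mul(-1, -8462)), 42912), Add(-29916, l))), -1) = Pow(Add(0, Mul(Add(Add(19995, Mul(-1, -8462)), 42912), Add(-29916, -2200))), -1) = Pow(Add(0, Mul(Add(Add(19995, 8462), 42912), -32116)), -1) = Pow(Add(0, Mul(Add(28457, 42912), -32116)), -1) = Pow(Add(0, Mul(71369, -32116)), -1) = Pow(Add(0, -2292086804), -1) = Pow(-2292086804, -1) = Rational(-1, 2292086804)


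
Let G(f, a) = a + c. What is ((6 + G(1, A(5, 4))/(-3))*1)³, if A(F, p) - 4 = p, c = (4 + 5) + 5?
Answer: -64/27 ≈ -2.3704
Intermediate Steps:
c = 14 (c = 9 + 5 = 14)
A(F, p) = 4 + p
G(f, a) = 14 + a (G(f, a) = a + 14 = 14 + a)
((6 + G(1, A(5, 4))/(-3))*1)³ = ((6 + (14 + (4 + 4))/(-3))*1)³ = ((6 + (14 + 8)*(-⅓))*1)³ = ((6 + 22*(-⅓))*1)³ = ((6 - 22/3)*1)³ = (-4/3*1)³ = (-4/3)³ = -64/27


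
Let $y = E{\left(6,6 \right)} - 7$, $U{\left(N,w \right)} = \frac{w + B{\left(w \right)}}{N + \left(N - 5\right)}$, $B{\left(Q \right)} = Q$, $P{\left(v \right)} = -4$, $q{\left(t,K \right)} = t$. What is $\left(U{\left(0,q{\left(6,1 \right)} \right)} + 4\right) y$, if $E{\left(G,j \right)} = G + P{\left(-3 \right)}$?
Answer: $-8$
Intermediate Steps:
$U{\left(N,w \right)} = \frac{2 w}{-5 + 2 N}$ ($U{\left(N,w \right)} = \frac{w + w}{N + \left(N - 5\right)} = \frac{2 w}{N + \left(-5 + N\right)} = \frac{2 w}{-5 + 2 N}$)
$E{\left(G,j \right)} = -4 + G$ ($E{\left(G,j \right)} = G - 4 = -4 + G$)
$y = -5$ ($y = \left(-4 + 6\right) - 7 = 2 - 7 = -5$)
$\left(U{\left(0,q{\left(6,1 \right)} \right)} + 4\right) y = \left(2 \cdot 6 \frac{1}{-5 + 2 \cdot 0} + 4\right) \left(-5\right) = \left(2 \cdot 6 \frac{1}{-5 + 0} + 4\right) \left(-5\right) = \left(2 \cdot 6 \frac{1}{-5} + 4\right) \left(-5\right) = \left(2 \cdot 6 \left(- \frac{1}{5}\right) + 4\right) \left(-5\right) = \left(- \frac{12}{5} + 4\right) \left(-5\right) = \frac{8}{5} \left(-5\right) = -8$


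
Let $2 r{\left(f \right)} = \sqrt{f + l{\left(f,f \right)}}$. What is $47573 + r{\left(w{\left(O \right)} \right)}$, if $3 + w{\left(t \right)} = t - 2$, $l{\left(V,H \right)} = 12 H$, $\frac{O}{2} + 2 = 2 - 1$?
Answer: $47573 + \frac{i \sqrt{91}}{2} \approx 47573.0 + 4.7697 i$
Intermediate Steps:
$O = -2$ ($O = -4 + 2 \left(2 - 1\right) = -4 + 2 \cdot 1 = -4 + 2 = -2$)
$w{\left(t \right)} = -5 + t$ ($w{\left(t \right)} = -3 + \left(t - 2\right) = -3 + \left(-2 + t\right) = -5 + t$)
$r{\left(f \right)} = \frac{\sqrt{13} \sqrt{f}}{2}$ ($r{\left(f \right)} = \frac{\sqrt{f + 12 f}}{2} = \frac{\sqrt{13 f}}{2} = \frac{\sqrt{13} \sqrt{f}}{2}$)
$47573 + r{\left(w{\left(O \right)} \right)} = 47573 + \frac{\sqrt{13} \sqrt{-5 - 2}}{2} = 47573 + \frac{\sqrt{13} \sqrt{-7}}{2} = 47573 + \frac{\sqrt{13} i \sqrt{7}}{2} = 47573 + \frac{i \sqrt{91}}{2}$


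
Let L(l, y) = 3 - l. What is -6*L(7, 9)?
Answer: 24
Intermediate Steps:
-6*L(7, 9) = -6*(3 - 1*7) = -6*(3 - 7) = -6*(-4) = -1*(-24) = 24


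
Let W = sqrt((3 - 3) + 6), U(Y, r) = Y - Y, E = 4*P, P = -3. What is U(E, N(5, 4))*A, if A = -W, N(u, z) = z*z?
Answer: 0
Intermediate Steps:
E = -12 (E = 4*(-3) = -12)
N(u, z) = z**2
U(Y, r) = 0
W = sqrt(6) (W = sqrt(0 + 6) = sqrt(6) ≈ 2.4495)
A = -sqrt(6) ≈ -2.4495
U(E, N(5, 4))*A = 0*(-sqrt(6)) = 0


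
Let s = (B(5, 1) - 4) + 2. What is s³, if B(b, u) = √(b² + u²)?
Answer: -164 + 38*√26 ≈ 29.763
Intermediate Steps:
s = -2 + √26 (s = (√(5² + 1²) - 4) + 2 = (√(25 + 1) - 4) + 2 = (√26 - 4) + 2 = (-4 + √26) + 2 = -2 + √26 ≈ 3.0990)
s³ = (-2 + √26)³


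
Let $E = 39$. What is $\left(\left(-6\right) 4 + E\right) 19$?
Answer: $285$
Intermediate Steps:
$\left(\left(-6\right) 4 + E\right) 19 = \left(\left(-6\right) 4 + 39\right) 19 = \left(-24 + 39\right) 19 = 15 \cdot 19 = 285$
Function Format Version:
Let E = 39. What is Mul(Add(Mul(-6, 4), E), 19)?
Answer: 285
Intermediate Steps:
Mul(Add(Mul(-6, 4), E), 19) = Mul(Add(Mul(-6, 4), 39), 19) = Mul(Add(-24, 39), 19) = Mul(15, 19) = 285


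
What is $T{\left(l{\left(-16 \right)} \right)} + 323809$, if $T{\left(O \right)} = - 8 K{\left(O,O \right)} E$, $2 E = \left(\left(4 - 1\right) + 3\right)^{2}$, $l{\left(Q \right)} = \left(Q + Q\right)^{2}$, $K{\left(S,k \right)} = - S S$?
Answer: $151318753$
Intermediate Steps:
$K{\left(S,k \right)} = - S^{2}$
$l{\left(Q \right)} = 4 Q^{2}$ ($l{\left(Q \right)} = \left(2 Q\right)^{2} = 4 Q^{2}$)
$E = 18$ ($E = \frac{\left(\left(4 - 1\right) + 3\right)^{2}}{2} = \frac{\left(3 + 3\right)^{2}}{2} = \frac{6^{2}}{2} = \frac{1}{2} \cdot 36 = 18$)
$T{\left(O \right)} = 144 O^{2}$ ($T{\left(O \right)} = - 8 \left(- O^{2}\right) 18 = 8 O^{2} \cdot 18 = 144 O^{2}$)
$T{\left(l{\left(-16 \right)} \right)} + 323809 = 144 \left(4 \left(-16\right)^{2}\right)^{2} + 323809 = 144 \left(4 \cdot 256\right)^{2} + 323809 = 144 \cdot 1024^{2} + 323809 = 144 \cdot 1048576 + 323809 = 150994944 + 323809 = 151318753$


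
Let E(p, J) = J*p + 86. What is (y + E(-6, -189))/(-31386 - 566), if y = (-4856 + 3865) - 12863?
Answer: 6317/15976 ≈ 0.39541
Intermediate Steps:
y = -13854 (y = -991 - 12863 = -13854)
E(p, J) = 86 + J*p
(y + E(-6, -189))/(-31386 - 566) = (-13854 + (86 - 189*(-6)))/(-31386 - 566) = (-13854 + (86 + 1134))/(-31952) = (-13854 + 1220)*(-1/31952) = -12634*(-1/31952) = 6317/15976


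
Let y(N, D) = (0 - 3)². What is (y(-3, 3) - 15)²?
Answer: 36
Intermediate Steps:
y(N, D) = 9 (y(N, D) = (-3)² = 9)
(y(-3, 3) - 15)² = (9 - 15)² = (-6)² = 36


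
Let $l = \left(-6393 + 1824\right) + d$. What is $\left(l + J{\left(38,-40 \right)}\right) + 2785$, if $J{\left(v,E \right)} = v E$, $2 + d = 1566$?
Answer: $-1740$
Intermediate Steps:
$d = 1564$ ($d = -2 + 1566 = 1564$)
$J{\left(v,E \right)} = E v$
$l = -3005$ ($l = \left(-6393 + 1824\right) + 1564 = -4569 + 1564 = -3005$)
$\left(l + J{\left(38,-40 \right)}\right) + 2785 = \left(-3005 - 1520\right) + 2785 = -4525 + 2785 = -1740$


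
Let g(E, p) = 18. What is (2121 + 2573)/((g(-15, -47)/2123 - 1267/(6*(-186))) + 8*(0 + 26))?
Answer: 11121343992/495517673 ≈ 22.444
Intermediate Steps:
(2121 + 2573)/((g(-15, -47)/2123 - 1267/(6*(-186))) + 8*(0 + 26)) = (2121 + 2573)/((18/2123 - 1267/(6*(-186))) + 8*(0 + 26)) = 4694/((18*(1/2123) - 1267/(-1116)) + 8*26) = 4694/((18/2123 - 1267*(-1/1116)) + 208) = 4694/((18/2123 + 1267/1116) + 208) = 4694/(2709929/2369268 + 208) = 4694/(495517673/2369268) = 4694*(2369268/495517673) = 11121343992/495517673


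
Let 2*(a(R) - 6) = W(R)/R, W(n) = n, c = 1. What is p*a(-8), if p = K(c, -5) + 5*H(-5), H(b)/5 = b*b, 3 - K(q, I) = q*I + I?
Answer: 4147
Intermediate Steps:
K(q, I) = 3 - I - I*q (K(q, I) = 3 - (q*I + I) = 3 - (I*q + I) = 3 - (I + I*q) = 3 + (-I - I*q) = 3 - I - I*q)
H(b) = 5*b² (H(b) = 5*(b*b) = 5*b²)
a(R) = 13/2 (a(R) = 6 + (R/R)/2 = 6 + (½)*1 = 6 + ½ = 13/2)
p = 638 (p = (3 - 1*(-5) - 1*(-5)*1) + 5*(5*(-5)²) = (3 + 5 + 5) + 5*(5*25) = 13 + 5*125 = 13 + 625 = 638)
p*a(-8) = 638*(13/2) = 4147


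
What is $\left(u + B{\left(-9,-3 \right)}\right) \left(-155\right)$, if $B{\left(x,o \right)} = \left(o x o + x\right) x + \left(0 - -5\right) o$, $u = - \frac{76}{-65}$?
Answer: $- \frac{1604281}{13} \approx -1.2341 \cdot 10^{5}$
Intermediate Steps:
$u = \frac{76}{65}$ ($u = \left(-76\right) \left(- \frac{1}{65}\right) = \frac{76}{65} \approx 1.1692$)
$B{\left(x,o \right)} = 5 o + x \left(x + x o^{2}\right)$ ($B{\left(x,o \right)} = \left(x o^{2} + x\right) x + \left(0 + 5\right) o = \left(x + x o^{2}\right) x + 5 o = x \left(x + x o^{2}\right) + 5 o = 5 o + x \left(x + x o^{2}\right)$)
$\left(u + B{\left(-9,-3 \right)}\right) \left(-155\right) = \left(\frac{76}{65} + \left(\left(-9\right)^{2} + 5 \left(-3\right) + \left(-3\right)^{2} \left(-9\right)^{2}\right)\right) \left(-155\right) = \left(\frac{76}{65} + \left(81 - 15 + 9 \cdot 81\right)\right) \left(-155\right) = \left(\frac{76}{65} + \left(81 - 15 + 729\right)\right) \left(-155\right) = \left(\frac{76}{65} + 795\right) \left(-155\right) = \frac{51751}{65} \left(-155\right) = - \frac{1604281}{13}$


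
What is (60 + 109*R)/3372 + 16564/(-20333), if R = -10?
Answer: -38398399/34281438 ≈ -1.1201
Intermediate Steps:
(60 + 109*R)/3372 + 16564/(-20333) = (60 + 109*(-10))/3372 + 16564/(-20333) = (60 - 1090)*(1/3372) + 16564*(-1/20333) = -1030*1/3372 - 16564/20333 = -515/1686 - 16564/20333 = -38398399/34281438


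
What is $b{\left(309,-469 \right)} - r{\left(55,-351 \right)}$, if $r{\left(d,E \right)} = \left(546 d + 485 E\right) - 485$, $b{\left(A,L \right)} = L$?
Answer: $140221$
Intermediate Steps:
$r{\left(d,E \right)} = -485 + 485 E + 546 d$ ($r{\left(d,E \right)} = \left(485 E + 546 d\right) - 485 = -485 + 485 E + 546 d$)
$b{\left(309,-469 \right)} - r{\left(55,-351 \right)} = -469 - \left(-485 + 485 \left(-351\right) + 546 \cdot 55\right) = -469 - \left(-485 - 170235 + 30030\right) = -469 - -140690 = -469 + 140690 = 140221$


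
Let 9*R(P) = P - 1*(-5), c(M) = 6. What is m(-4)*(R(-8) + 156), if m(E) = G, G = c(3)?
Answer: 934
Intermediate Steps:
R(P) = 5/9 + P/9 (R(P) = (P - 1*(-5))/9 = (P + 5)/9 = (5 + P)/9 = 5/9 + P/9)
G = 6
m(E) = 6
m(-4)*(R(-8) + 156) = 6*((5/9 + (1/9)*(-8)) + 156) = 6*((5/9 - 8/9) + 156) = 6*(-1/3 + 156) = 6*(467/3) = 934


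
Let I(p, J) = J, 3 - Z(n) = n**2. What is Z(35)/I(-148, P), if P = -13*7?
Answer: 94/7 ≈ 13.429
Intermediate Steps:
Z(n) = 3 - n**2
P = -91
Z(35)/I(-148, P) = (3 - 1*35**2)/(-91) = (3 - 1*1225)*(-1/91) = (3 - 1225)*(-1/91) = -1222*(-1/91) = 94/7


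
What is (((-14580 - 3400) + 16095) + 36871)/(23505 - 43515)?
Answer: -5831/3335 ≈ -1.7484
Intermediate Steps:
(((-14580 - 3400) + 16095) + 36871)/(23505 - 43515) = ((-17980 + 16095) + 36871)/(-20010) = (-1885 + 36871)*(-1/20010) = 34986*(-1/20010) = -5831/3335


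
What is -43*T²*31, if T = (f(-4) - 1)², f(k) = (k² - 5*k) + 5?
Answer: -3412480000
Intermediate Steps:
f(k) = 5 + k² - 5*k
T = 1600 (T = ((5 + (-4)² - 5*(-4)) - 1)² = ((5 + 16 + 20) - 1)² = (41 - 1)² = 40² = 1600)
-43*T²*31 = -43*1600²*31 = -43*2560000*31 = -110080000*31 = -3412480000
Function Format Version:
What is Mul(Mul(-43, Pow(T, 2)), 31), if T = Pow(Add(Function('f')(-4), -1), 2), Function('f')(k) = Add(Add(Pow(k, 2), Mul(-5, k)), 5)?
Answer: -3412480000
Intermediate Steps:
Function('f')(k) = Add(5, Pow(k, 2), Mul(-5, k))
T = 1600 (T = Pow(Add(Add(5, Pow(-4, 2), Mul(-5, -4)), -1), 2) = Pow(Add(Add(5, 16, 20), -1), 2) = Pow(Add(41, -1), 2) = Pow(40, 2) = 1600)
Mul(Mul(-43, Pow(T, 2)), 31) = Mul(Mul(-43, Pow(1600, 2)), 31) = Mul(Mul(-43, 2560000), 31) = Mul(-110080000, 31) = -3412480000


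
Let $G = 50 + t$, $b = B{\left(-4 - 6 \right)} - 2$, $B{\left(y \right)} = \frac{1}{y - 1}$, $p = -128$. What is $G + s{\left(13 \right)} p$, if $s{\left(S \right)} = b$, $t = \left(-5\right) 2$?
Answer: $\frac{3384}{11} \approx 307.64$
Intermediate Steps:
$t = -10$
$B{\left(y \right)} = \frac{1}{-1 + y}$
$b = - \frac{23}{11}$ ($b = \frac{1}{-1 - 10} - 2 = \frac{1}{-11} - 2 = - \frac{1}{11} - 2 = - \frac{23}{11} \approx -2.0909$)
$s{\left(S \right)} = - \frac{23}{11}$
$G = 40$ ($G = 50 - 10 = 40$)
$G + s{\left(13 \right)} p = 40 - - \frac{2944}{11} = 40 + \frac{2944}{11} = \frac{3384}{11}$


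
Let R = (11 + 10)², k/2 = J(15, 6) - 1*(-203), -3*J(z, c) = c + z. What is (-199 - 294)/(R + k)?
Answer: -29/49 ≈ -0.59184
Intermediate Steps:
J(z, c) = -c/3 - z/3 (J(z, c) = -(c + z)/3 = -c/3 - z/3)
k = 392 (k = 2*((-⅓*6 - ⅓*15) - 1*(-203)) = 2*((-2 - 5) + 203) = 2*(-7 + 203) = 2*196 = 392)
R = 441 (R = 21² = 441)
(-199 - 294)/(R + k) = (-199 - 294)/(441 + 392) = -493/833 = -493*1/833 = -29/49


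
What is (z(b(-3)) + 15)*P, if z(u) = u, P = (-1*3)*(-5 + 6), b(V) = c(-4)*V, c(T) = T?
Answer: -81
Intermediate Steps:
b(V) = -4*V
P = -3 (P = -3*1 = -3)
(z(b(-3)) + 15)*P = (-4*(-3) + 15)*(-3) = (12 + 15)*(-3) = 27*(-3) = -81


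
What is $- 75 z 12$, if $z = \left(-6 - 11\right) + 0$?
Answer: $15300$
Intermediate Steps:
$z = -17$ ($z = -17 + 0 = -17$)
$- 75 z 12 = \left(-75\right) \left(-17\right) 12 = 1275 \cdot 12 = 15300$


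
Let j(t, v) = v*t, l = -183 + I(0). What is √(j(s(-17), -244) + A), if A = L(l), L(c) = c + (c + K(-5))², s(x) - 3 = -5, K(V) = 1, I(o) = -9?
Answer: √36777 ≈ 191.77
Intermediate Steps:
s(x) = -2 (s(x) = 3 - 5 = -2)
l = -192 (l = -183 - 9 = -192)
j(t, v) = t*v
L(c) = c + (1 + c)² (L(c) = c + (c + 1)² = c + (1 + c)²)
A = 36289 (A = -192 + (1 - 192)² = -192 + (-191)² = -192 + 36481 = 36289)
√(j(s(-17), -244) + A) = √(-2*(-244) + 36289) = √(488 + 36289) = √36777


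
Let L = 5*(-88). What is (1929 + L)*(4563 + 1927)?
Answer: 9663610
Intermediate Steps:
L = -440
(1929 + L)*(4563 + 1927) = (1929 - 440)*(4563 + 1927) = 1489*6490 = 9663610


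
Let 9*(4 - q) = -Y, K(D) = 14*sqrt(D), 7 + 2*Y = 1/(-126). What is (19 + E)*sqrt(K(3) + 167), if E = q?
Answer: 51281*sqrt(167 + 14*sqrt(3))/2268 ≈ 312.69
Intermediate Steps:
Y = -883/252 (Y = -7/2 + (1/2)/(-126) = -7/2 + (1/2)*(-1/126) = -7/2 - 1/252 = -883/252 ≈ -3.5040)
q = 8189/2268 (q = 4 - (-1)*(-883)/(9*252) = 4 - 1/9*883/252 = 4 - 883/2268 = 8189/2268 ≈ 3.6107)
E = 8189/2268 ≈ 3.6107
(19 + E)*sqrt(K(3) + 167) = (19 + 8189/2268)*sqrt(14*sqrt(3) + 167) = 51281*sqrt(167 + 14*sqrt(3))/2268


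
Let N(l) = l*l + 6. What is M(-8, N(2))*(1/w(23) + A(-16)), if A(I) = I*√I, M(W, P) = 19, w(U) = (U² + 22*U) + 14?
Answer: 19/1049 - 1216*I ≈ 0.018112 - 1216.0*I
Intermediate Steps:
w(U) = 14 + U² + 22*U
N(l) = 6 + l² (N(l) = l² + 6 = 6 + l²)
A(I) = I^(3/2)
M(-8, N(2))*(1/w(23) + A(-16)) = 19*(1/(14 + 23² + 22*23) + (-16)^(3/2)) = 19*(1/(14 + 529 + 506) - 64*I) = 19*(1/1049 - 64*I) = 19/1049 - 1216*I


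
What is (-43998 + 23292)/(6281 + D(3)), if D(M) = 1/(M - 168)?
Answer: -244035/74026 ≈ -3.2966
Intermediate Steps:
D(M) = 1/(-168 + M)
(-43998 + 23292)/(6281 + D(3)) = (-43998 + 23292)/(6281 + 1/(-168 + 3)) = -20706/(6281 + 1/(-165)) = -20706/(6281 - 1/165) = -20706/1036364/165 = -20706*165/1036364 = -244035/74026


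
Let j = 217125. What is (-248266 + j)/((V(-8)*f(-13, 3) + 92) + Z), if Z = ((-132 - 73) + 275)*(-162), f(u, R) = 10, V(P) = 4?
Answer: 31141/11208 ≈ 2.7785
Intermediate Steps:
Z = -11340 (Z = (-205 + 275)*(-162) = 70*(-162) = -11340)
(-248266 + j)/((V(-8)*f(-13, 3) + 92) + Z) = (-248266 + 217125)/((4*10 + 92) - 11340) = -31141/((40 + 92) - 11340) = -31141/(132 - 11340) = -31141/(-11208) = -31141*(-1/11208) = 31141/11208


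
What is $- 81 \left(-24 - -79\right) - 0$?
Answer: $-4455$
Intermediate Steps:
$- 81 \left(-24 - -79\right) - 0 = - 81 \left(-24 + 79\right) + 0 = \left(-81\right) 55 + 0 = -4455 + 0 = -4455$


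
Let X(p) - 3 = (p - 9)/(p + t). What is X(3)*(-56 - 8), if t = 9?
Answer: -160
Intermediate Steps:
X(p) = 3 + (-9 + p)/(9 + p) (X(p) = 3 + (p - 9)/(p + 9) = 3 + (-9 + p)/(9 + p))
X(3)*(-56 - 8) = (2*(9 + 2*3)/(9 + 3))*(-56 - 8) = (2*(9 + 6)/12)*(-64) = (2*(1/12)*15)*(-64) = (5/2)*(-64) = -160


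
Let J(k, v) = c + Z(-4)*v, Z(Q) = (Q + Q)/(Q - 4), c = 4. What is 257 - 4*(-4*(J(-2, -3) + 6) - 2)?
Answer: 377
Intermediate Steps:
Z(Q) = 2*Q/(-4 + Q) (Z(Q) = (2*Q)/(-4 + Q) = 2*Q/(-4 + Q))
J(k, v) = 4 + v (J(k, v) = 4 + (2*(-4)/(-4 - 4))*v = 4 + (2*(-4)/(-8))*v = 4 + (2*(-4)*(-1/8))*v = 4 + 1*v = 4 + v)
257 - 4*(-4*(J(-2, -3) + 6) - 2) = 257 - 4*(-4*((4 - 3) + 6) - 2) = 257 - 4*(-4*(1 + 6) - 2) = 257 - 4*(-4*7 - 2) = 257 - 4*(-28 - 2) = 257 - 4*(-30) = 257 + 120 = 377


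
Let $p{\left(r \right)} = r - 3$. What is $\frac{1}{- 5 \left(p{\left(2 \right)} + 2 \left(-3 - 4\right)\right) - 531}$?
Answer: $- \frac{1}{456} \approx -0.002193$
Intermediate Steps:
$p{\left(r \right)} = -3 + r$ ($p{\left(r \right)} = r - 3 = -3 + r$)
$\frac{1}{- 5 \left(p{\left(2 \right)} + 2 \left(-3 - 4\right)\right) - 531} = \frac{1}{- 5 \left(\left(-3 + 2\right) + 2 \left(-3 - 4\right)\right) - 531} = \frac{1}{- 5 \left(-1 + 2 \left(-7\right)\right) - 531} = \frac{1}{- 5 \left(-1 - 14\right) - 531} = \frac{1}{\left(-5\right) \left(-15\right) - 531} = \frac{1}{75 - 531} = \frac{1}{-456} = - \frac{1}{456}$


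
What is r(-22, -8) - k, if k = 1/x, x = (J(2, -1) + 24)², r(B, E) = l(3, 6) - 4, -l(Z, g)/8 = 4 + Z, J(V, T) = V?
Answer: -40561/676 ≈ -60.001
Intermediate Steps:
l(Z, g) = -32 - 8*Z (l(Z, g) = -8*(4 + Z) = -32 - 8*Z)
r(B, E) = -60 (r(B, E) = (-32 - 8*3) - 4 = (-32 - 24) - 4 = -56 - 4 = -60)
x = 676 (x = (2 + 24)² = 26² = 676)
k = 1/676 ≈ 0.0014793
r(-22, -8) - k = -60 - 1*1/676 = -60 - 1/676 = -40561/676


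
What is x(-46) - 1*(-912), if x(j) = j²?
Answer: 3028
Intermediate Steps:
x(-46) - 1*(-912) = (-46)² - 1*(-912) = 2116 + 912 = 3028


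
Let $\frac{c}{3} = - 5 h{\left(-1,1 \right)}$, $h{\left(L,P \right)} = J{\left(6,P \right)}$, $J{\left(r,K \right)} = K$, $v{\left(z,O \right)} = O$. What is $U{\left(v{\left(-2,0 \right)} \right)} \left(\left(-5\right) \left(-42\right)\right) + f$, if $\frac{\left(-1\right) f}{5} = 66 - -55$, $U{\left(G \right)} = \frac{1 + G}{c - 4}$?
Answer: $- \frac{11705}{19} \approx -616.05$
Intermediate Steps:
$h{\left(L,P \right)} = P$
$c = -15$ ($c = 3 \left(\left(-5\right) 1\right) = 3 \left(-5\right) = -15$)
$U{\left(G \right)} = - \frac{1}{19} - \frac{G}{19}$ ($U{\left(G \right)} = \frac{1 + G}{-15 - 4} = \frac{1 + G}{-19} = \left(1 + G\right) \left(- \frac{1}{19}\right) = - \frac{1}{19} - \frac{G}{19}$)
$f = -605$ ($f = - 5 \left(66 - -55\right) = - 5 \left(66 + 55\right) = \left(-5\right) 121 = -605$)
$U{\left(v{\left(-2,0 \right)} \right)} \left(\left(-5\right) \left(-42\right)\right) + f = \left(- \frac{1}{19} - 0\right) \left(\left(-5\right) \left(-42\right)\right) - 605 = \left(- \frac{1}{19} + 0\right) 210 - 605 = \left(- \frac{1}{19}\right) 210 - 605 = - \frac{210}{19} - 605 = - \frac{11705}{19}$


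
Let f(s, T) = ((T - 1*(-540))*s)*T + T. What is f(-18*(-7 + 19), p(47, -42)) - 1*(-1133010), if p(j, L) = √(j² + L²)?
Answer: 274842 - 116639*√3973 ≈ -7.0771e+6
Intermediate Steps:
p(j, L) = √(L² + j²)
f(s, T) = T + T*s*(540 + T) (f(s, T) = ((T + 540)*s)*T + T = ((540 + T)*s)*T + T = (s*(540 + T))*T + T = T*s*(540 + T) + T = T + T*s*(540 + T))
f(-18*(-7 + 19), p(47, -42)) - 1*(-1133010) = √((-42)² + 47²)*(1 + 540*(-18*(-7 + 19)) + √((-42)² + 47²)*(-18*(-7 + 19))) - 1*(-1133010) = √(1764 + 2209)*(1 + 540*(-18*12) + √(1764 + 2209)*(-18*12)) + 1133010 = √3973*(1 + 540*(-216) + √3973*(-216)) + 1133010 = √3973*(1 - 116640 - 216*√3973) + 1133010 = √3973*(-116639 - 216*√3973) + 1133010 = 1133010 + √3973*(-116639 - 216*√3973)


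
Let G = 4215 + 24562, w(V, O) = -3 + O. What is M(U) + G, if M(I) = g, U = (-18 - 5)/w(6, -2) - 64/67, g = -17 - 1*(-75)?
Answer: 28835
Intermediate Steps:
g = 58 (g = -17 + 75 = 58)
G = 28777
U = 1221/335 (U = (-18 - 5)/(-3 - 2) - 64/67 = -23/(-5) - 64*1/67 = -23*(-⅕) - 64/67 = 23/5 - 64/67 = 1221/335 ≈ 3.6448)
M(I) = 58
M(U) + G = 58 + 28777 = 28835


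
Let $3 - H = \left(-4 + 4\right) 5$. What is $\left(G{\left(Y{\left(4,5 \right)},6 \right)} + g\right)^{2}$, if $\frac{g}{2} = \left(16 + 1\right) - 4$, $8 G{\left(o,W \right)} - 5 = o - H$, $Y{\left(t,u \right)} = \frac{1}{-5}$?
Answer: $\frac{1100401}{1600} \approx 687.75$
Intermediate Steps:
$Y{\left(t,u \right)} = - \frac{1}{5}$
$H = 3$ ($H = 3 - \left(-4 + 4\right) 5 = 3 - 0 \cdot 5 = 3 - 0 = 3 + 0 = 3$)
$G{\left(o,W \right)} = \frac{1}{4} + \frac{o}{8}$ ($G{\left(o,W \right)} = \frac{5}{8} + \frac{o - 3}{8} = \frac{5}{8} + \frac{-3 + o}{8} = \frac{5}{8} + \left(- \frac{3}{8} + \frac{o}{8}\right) = \frac{1}{4} + \frac{o}{8}$)
$g = 26$ ($g = 2 \left(\left(16 + 1\right) - 4\right) = 2 \left(17 - 4\right) = 2 \cdot 13 = 26$)
$\left(G{\left(Y{\left(4,5 \right)},6 \right)} + g\right)^{2} = \left(\left(\frac{1}{4} + \frac{1}{8} \left(- \frac{1}{5}\right)\right) + 26\right)^{2} = \left(\left(\frac{1}{4} - \frac{1}{40}\right) + 26\right)^{2} = \left(\frac{9}{40} + 26\right)^{2} = \left(\frac{1049}{40}\right)^{2} = \frac{1100401}{1600}$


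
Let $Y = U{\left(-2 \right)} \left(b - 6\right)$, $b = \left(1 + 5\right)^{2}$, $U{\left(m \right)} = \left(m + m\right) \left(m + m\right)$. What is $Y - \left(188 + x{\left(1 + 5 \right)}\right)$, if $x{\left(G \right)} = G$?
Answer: $286$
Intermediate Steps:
$U{\left(m \right)} = 4 m^{2}$ ($U{\left(m \right)} = 2 m 2 m = 4 m^{2}$)
$b = 36$ ($b = 6^{2} = 36$)
$Y = 480$ ($Y = 4 \left(-2\right)^{2} \left(36 - 6\right) = 4 \cdot 4 \cdot 30 = 16 \cdot 30 = 480$)
$Y - \left(188 + x{\left(1 + 5 \right)}\right) = 480 - 194 = 286$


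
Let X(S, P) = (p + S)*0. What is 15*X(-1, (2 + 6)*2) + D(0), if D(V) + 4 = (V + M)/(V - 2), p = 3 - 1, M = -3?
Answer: -5/2 ≈ -2.5000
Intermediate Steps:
p = 2
D(V) = -4 + (-3 + V)/(-2 + V) (D(V) = -4 + (V - 3)/(V - 2) = -4 + (-3 + V)/(-2 + V))
X(S, P) = 0 (X(S, P) = (2 + S)*0 = 0)
15*X(-1, (2 + 6)*2) + D(0) = 15*0 + (5 - 3*0)/(-2 + 0) = 0 + (5 + 0)/(-2) = 0 - ½*5 = 0 - 5/2 = -5/2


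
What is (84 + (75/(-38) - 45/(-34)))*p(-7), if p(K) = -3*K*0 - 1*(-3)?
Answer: 80766/323 ≈ 250.05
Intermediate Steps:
p(K) = 3 (p(K) = 0 + 3 = 3)
(84 + (75/(-38) - 45/(-34)))*p(-7) = (84 + (75/(-38) - 45/(-34)))*3 = (84 + (75*(-1/38) - 45*(-1/34)))*3 = (84 + (-75/38 + 45/34))*3 = (84 - 210/323)*3 = (26922/323)*3 = 80766/323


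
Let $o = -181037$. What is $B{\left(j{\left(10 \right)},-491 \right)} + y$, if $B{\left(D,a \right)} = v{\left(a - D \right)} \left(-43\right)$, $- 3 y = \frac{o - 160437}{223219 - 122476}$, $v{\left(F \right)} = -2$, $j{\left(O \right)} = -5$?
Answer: $\frac{26333168}{302229} \approx 87.13$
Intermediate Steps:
$y = \frac{341474}{302229}$ ($y = - \frac{\left(-181037 - 160437\right) \frac{1}{223219 - 122476}}{3} = - \frac{\left(-341474\right) \frac{1}{100743}}{3} = \left(- \frac{1}{3}\right) \left(- \frac{341474}{100743}\right) = \frac{341474}{302229} \approx 1.1299$)
$B{\left(D,a \right)} = 86$ ($B{\left(D,a \right)} = \left(-2\right) \left(-43\right) = 86$)
$B{\left(j{\left(10 \right)},-491 \right)} + y = 86 + \frac{341474}{302229} = \frac{26333168}{302229}$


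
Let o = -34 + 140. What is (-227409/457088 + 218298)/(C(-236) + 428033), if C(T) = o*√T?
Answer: 2847308868759393/5583022171334272 - 352560129813*I*√59/1395755542833568 ≈ 0.50999 - 0.0019402*I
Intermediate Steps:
o = 106
C(T) = 106*√T
(-227409/457088 + 218298)/(C(-236) + 428033) = (-227409/457088 + 218298)/(106*√(-236) + 428033) = (-227409*1/457088 + 218298)/(106*(2*I*√59) + 428033) = (-227409/457088 + 218298)/(212*I*√59 + 428033) = 99781168815/(457088*(428033 + 212*I*√59))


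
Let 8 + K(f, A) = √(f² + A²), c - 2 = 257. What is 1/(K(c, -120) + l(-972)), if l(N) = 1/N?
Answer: 7559244/76921463375 + 944784*√81481/76921463375 ≈ 0.0036043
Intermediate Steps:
c = 259 (c = 2 + 257 = 259)
K(f, A) = -8 + √(A² + f²) (K(f, A) = -8 + √(f² + A²) = -8 + √(A² + f²))
1/(K(c, -120) + l(-972)) = 1/((-8 + √((-120)² + 259²)) + 1/(-972)) = 1/((-8 + √(14400 + 67081)) - 1/972) = 1/((-8 + √81481) - 1/972) = 1/(-7777/972 + √81481)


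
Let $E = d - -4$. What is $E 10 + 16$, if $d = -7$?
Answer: $-14$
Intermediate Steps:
$E = -3$ ($E = -7 - -4 = -7 + 4 = -3$)
$E 10 + 16 = \left(-3\right) 10 + 16 = -30 + 16 = -14$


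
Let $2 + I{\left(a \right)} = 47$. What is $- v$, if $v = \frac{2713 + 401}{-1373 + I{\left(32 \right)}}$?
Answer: $\frac{1557}{664} \approx 2.3449$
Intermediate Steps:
$I{\left(a \right)} = 45$ ($I{\left(a \right)} = -2 + 47 = 45$)
$v = - \frac{1557}{664}$ ($v = \frac{2713 + 401}{-1373 + 45} = \frac{3114}{-1328} = 3114 \left(- \frac{1}{1328}\right) = - \frac{1557}{664} \approx -2.3449$)
$- v = \left(-1\right) \left(- \frac{1557}{664}\right) = \frac{1557}{664}$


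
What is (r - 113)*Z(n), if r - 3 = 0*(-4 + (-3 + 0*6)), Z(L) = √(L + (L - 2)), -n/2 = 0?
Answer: -110*I*√2 ≈ -155.56*I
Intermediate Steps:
n = 0 (n = -2*0 = 0)
Z(L) = √(-2 + 2*L) (Z(L) = √(L + (-2 + L)) = √(-2 + 2*L))
r = 3 (r = 3 + 0*(-4 + (-3 + 0*6)) = 3 + 0*(-4 + (-3 + 0)) = 3 + 0*(-4 - 3) = 3 + 0*(-7) = 3 + 0 = 3)
(r - 113)*Z(n) = (3 - 113)*√(-2 + 2*0) = -110*√(-2 + 0) = -110*I*√2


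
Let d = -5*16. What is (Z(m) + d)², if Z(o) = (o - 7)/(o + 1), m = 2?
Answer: 60025/9 ≈ 6669.4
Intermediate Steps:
Z(o) = (-7 + o)/(1 + o)
d = -80
(Z(m) + d)² = ((-7 + 2)/(1 + 2) - 80)² = (-5/3 - 80)² = (-245/3)² = 60025/9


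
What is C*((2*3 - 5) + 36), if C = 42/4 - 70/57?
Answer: 39109/114 ≈ 343.06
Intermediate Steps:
C = 1057/114 (C = 42*(1/4) - 70*1/57 = 21/2 - 70/57 = 1057/114 ≈ 9.2719)
C*((2*3 - 5) + 36) = 1057*((2*3 - 5) + 36)/114 = 1057*((6 - 5) + 36)/114 = 1057*(1 + 36)/114 = (1057/114)*37 = 39109/114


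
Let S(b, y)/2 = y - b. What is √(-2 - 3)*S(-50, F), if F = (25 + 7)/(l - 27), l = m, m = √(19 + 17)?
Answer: 2036*I*√5/21 ≈ 216.79*I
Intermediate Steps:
m = 6 (m = √36 = 6)
l = 6
F = -32/21 (F = (25 + 7)/(6 - 27) = 32/(-21) = 32*(-1/21) = -32/21 ≈ -1.5238)
S(b, y) = -2*b + 2*y (S(b, y) = 2*(y - b) = -2*b + 2*y)
√(-2 - 3)*S(-50, F) = √(-2 - 3)*(-2*(-50) + 2*(-32/21)) = √(-5)*(100 - 64/21) = (I*√5)*(2036/21) = 2036*I*√5/21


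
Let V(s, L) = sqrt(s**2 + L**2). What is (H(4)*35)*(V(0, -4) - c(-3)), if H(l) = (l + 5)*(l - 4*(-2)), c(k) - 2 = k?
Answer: 18900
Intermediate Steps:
c(k) = 2 + k
H(l) = (5 + l)*(8 + l) (H(l) = (5 + l)*(l + 8) = (5 + l)*(8 + l))
V(s, L) = sqrt(L**2 + s**2)
(H(4)*35)*(V(0, -4) - c(-3)) = ((40 + 4**2 + 13*4)*35)*(sqrt((-4)**2 + 0**2) - (2 - 3)) = ((40 + 16 + 52)*35)*(sqrt(16 + 0) - 1*(-1)) = (108*35)*(sqrt(16) + 1) = 3780*(4 + 1) = 3780*5 = 18900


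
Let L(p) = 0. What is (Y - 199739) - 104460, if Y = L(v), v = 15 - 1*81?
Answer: -304199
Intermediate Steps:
v = -66 (v = 15 - 81 = -66)
Y = 0
(Y - 199739) - 104460 = (0 - 199739) - 104460 = -199739 - 104460 = -304199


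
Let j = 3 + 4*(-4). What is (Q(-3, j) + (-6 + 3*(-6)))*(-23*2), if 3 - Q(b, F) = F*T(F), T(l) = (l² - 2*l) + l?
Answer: -107870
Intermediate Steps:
T(l) = l² - l
j = -13 (j = 3 - 16 = -13)
Q(b, F) = 3 - F²*(-1 + F) (Q(b, F) = 3 - F*F*(-1 + F) = 3 - F²*(-1 + F))
(Q(-3, j) + (-6 + 3*(-6)))*(-23*2) = ((3 + (-13)²*(1 - 1*(-13))) + (-6 + 3*(-6)))*(-23*2) = ((3 + 169*(1 + 13)) + (-6 - 18))*(-46) = ((3 + 169*14) - 24)*(-46) = ((3 + 2366) - 24)*(-46) = (2369 - 24)*(-46) = 2345*(-46) = -107870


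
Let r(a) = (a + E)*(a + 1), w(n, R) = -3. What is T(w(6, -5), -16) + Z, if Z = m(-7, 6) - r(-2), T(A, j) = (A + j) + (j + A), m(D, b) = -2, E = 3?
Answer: -39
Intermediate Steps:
T(A, j) = 2*A + 2*j (T(A, j) = (A + j) + (A + j) = 2*A + 2*j)
r(a) = (1 + a)*(3 + a) (r(a) = (a + 3)*(a + 1) = (3 + a)*(1 + a) = (1 + a)*(3 + a))
Z = -1 (Z = -2 - (3 + (-2)² + 4*(-2)) = -2 - (3 + 4 - 8) = -2 - 1*(-1) = -2 + 1 = -1)
T(w(6, -5), -16) + Z = (2*(-3) + 2*(-16)) - 1 = (-6 - 32) - 1 = -38 - 1 = -39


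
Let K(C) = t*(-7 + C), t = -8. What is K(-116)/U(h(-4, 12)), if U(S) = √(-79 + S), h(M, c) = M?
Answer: -984*I*√83/83 ≈ -108.01*I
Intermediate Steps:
K(C) = 56 - 8*C (K(C) = -8*(-7 + C) = 56 - 8*C)
K(-116)/U(h(-4, 12)) = (56 - 8*(-116))/(√(-79 - 4)) = (56 + 928)/(√(-83)) = 984/((I*√83)) = 984*(-I*√83/83) = -984*I*√83/83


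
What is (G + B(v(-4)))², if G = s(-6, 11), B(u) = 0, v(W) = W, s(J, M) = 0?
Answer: 0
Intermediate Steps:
G = 0
(G + B(v(-4)))² = (0 + 0)² = 0² = 0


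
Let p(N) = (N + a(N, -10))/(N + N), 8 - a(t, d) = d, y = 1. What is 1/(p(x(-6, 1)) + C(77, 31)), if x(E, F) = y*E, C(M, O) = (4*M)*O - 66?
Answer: 1/9481 ≈ 0.00010547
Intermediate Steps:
a(t, d) = 8 - d
C(M, O) = -66 + 4*M*O (C(M, O) = 4*M*O - 66 = -66 + 4*M*O)
x(E, F) = E (x(E, F) = 1*E = E)
p(N) = (18 + N)/(2*N) (p(N) = (N + (8 - 1*(-10)))/(N + N) = (N + (8 + 10))/((2*N)) = (N + 18)*(1/(2*N)) = (18 + N)*(1/(2*N)) = (18 + N)/(2*N))
1/(p(x(-6, 1)) + C(77, 31)) = 1/((½)*(18 - 6)/(-6) + (-66 + 4*77*31)) = 1/((½)*(-⅙)*12 + (-66 + 9548)) = 1/(-1 + 9482) = 1/9481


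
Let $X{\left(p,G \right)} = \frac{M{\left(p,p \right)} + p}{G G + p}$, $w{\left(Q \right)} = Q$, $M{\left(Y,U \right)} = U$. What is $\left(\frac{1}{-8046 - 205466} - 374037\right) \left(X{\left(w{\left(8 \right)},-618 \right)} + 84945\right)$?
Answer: $- \frac{647740019987619142855}{20386766296} \approx -3.1773 \cdot 10^{10}$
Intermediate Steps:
$X{\left(p,G \right)} = \frac{2 p}{p + G^{2}}$ ($X{\left(p,G \right)} = \frac{p + p}{G G + p} = \frac{2 p}{G^{2} + p} = \frac{2 p}{p + G^{2}}$)
$\left(\frac{1}{-8046 - 205466} - 374037\right) \left(X{\left(w{\left(8 \right)},-618 \right)} + 84945\right) = \left(\frac{1}{-8046 - 205466} - 374037\right) \left(2 \cdot 8 \frac{1}{8 + \left(-618\right)^{2}} + 84945\right) = \left(\frac{1}{-213512} - 374037\right) \left(2 \cdot 8 \frac{1}{8 + 381924} + 84945\right) = \left(- \frac{1}{213512} - 374037\right) \left(2 \cdot 8 \cdot \frac{1}{381932} + 84945\right) = - \frac{79861387945 \left(2 \cdot 8 \cdot \frac{1}{381932} + 84945\right)}{213512} = - \frac{79861387945 \left(\frac{4}{95483} + 84945\right)}{213512} = \left(- \frac{79861387945}{213512}\right) \frac{8110803439}{95483} = - \frac{647740019987619142855}{20386766296}$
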